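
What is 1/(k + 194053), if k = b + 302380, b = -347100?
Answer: 1/149333 ≈ 6.6964e-6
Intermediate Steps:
k = -44720 (k = -347100 + 302380 = -44720)
1/(k + 194053) = 1/(-44720 + 194053) = 1/149333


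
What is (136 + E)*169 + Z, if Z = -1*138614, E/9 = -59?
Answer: -205369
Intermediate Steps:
E = -531 (E = 9*(-59) = -531)
Z = -138614
(136 + E)*169 + Z = (136 - 531)*169 - 138614 = -395*169 - 138614 = -66755 - 138614 = -205369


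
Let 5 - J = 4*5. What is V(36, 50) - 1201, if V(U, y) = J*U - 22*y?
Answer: -2841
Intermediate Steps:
J = -15 (J = 5 - 4*5 = 5 - 1*20 = 5 - 20 = -15)
V(U, y) = -22*y - 15*U (V(U, y) = -15*U - 22*y = -22*y - 15*U)
V(36, 50) - 1201 = (-22*50 - 15*36) - 1201 = (-1100 - 540) - 1201 = -1640 - 1201 = -2841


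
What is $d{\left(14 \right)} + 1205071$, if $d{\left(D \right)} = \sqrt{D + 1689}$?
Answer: $1205071 + \sqrt{1703} \approx 1.2051 \cdot 10^{6}$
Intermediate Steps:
$d{\left(D \right)} = \sqrt{1689 + D}$
$d{\left(14 \right)} + 1205071 = \sqrt{1689 + 14} + 1205071 = \sqrt{1703} + 1205071 = 1205071 + \sqrt{1703}$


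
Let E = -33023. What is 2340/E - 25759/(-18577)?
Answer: 807169277/613468271 ≈ 1.3157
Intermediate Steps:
2340/E - 25759/(-18577) = 2340/(-33023) - 25759/(-18577) = 2340*(-1/33023) - 25759*(-1/18577) = -2340/33023 + 25759/18577 = 807169277/613468271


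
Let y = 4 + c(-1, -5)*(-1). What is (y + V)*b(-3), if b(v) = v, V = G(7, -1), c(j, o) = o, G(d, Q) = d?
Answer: -48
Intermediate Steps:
V = 7
y = 9 (y = 4 - 5*(-1) = 4 + 5 = 9)
(y + V)*b(-3) = (9 + 7)*(-3) = 16*(-3) = -48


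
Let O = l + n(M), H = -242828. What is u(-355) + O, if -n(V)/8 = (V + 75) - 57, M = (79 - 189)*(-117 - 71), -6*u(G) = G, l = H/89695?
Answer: -89081956523/538170 ≈ -1.6553e+5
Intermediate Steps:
l = -242828/89695 ≈ -2.7073
u(G) = -G/6
M = 20680 (M = -110*(-188) = 20680)
n(V) = -144 - 8*V (n(V) = -8*((V + 75) - 57) = -8*((75 + V) - 57) = -8*(18 + V) = -144 - 8*V)
O = -14852299708/89695 (O = -242828/89695 + (-144 - 8*20680) = -242828/89695 + (-144 - 165440) = -242828/89695 - 165584 = -14852299708/89695 ≈ -1.6559e+5)
u(-355) + O = -1/6*(-355) - 14852299708/89695 = 355/6 - 14852299708/89695 = -89081956523/538170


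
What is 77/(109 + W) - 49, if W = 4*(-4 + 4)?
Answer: -5264/109 ≈ -48.294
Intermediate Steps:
W = 0 (W = 4*0 = 0)
77/(109 + W) - 49 = 77/(109 + 0) - 49 = 77/109 - 49 = -5264/109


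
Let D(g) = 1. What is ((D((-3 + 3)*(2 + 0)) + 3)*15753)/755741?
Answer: 63012/755741 ≈ 0.083378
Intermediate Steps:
((D((-3 + 3)*(2 + 0)) + 3)*15753)/755741 = ((1 + 3)*15753)/755741 = (4*15753)*(1/755741) = 63012*(1/755741) = 63012/755741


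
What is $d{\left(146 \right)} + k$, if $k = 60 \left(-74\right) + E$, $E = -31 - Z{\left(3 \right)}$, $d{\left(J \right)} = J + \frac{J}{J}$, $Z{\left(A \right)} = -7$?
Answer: $-4317$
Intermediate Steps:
$d{\left(J \right)} = 1 + J$ ($d{\left(J \right)} = J + 1 = 1 + J$)
$E = -24$ ($E = -31 - -7 = -31 + 7 = -24$)
$k = -4464$ ($k = 60 \left(-74\right) - 24 = -4440 - 24 = -4464$)
$d{\left(146 \right)} + k = \left(1 + 146\right) - 4464 = 147 - 4464 = -4317$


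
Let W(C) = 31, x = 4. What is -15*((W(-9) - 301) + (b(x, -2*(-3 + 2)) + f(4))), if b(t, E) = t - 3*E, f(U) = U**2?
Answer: 3840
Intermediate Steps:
-15*((W(-9) - 301) + (b(x, -2*(-3 + 2)) + f(4))) = -15*((31 - 301) + ((4 - (-6)*(-3 + 2)) + 4**2)) = -15*(-270 + ((4 - (-6)*(-1)) + 16)) = -15*(-270 + ((4 - 3*2) + 16)) = -15*(-270 + ((4 - 6) + 16)) = -15*(-270 + (-2 + 16)) = -15*(-270 + 14) = -15*(-256) = 3840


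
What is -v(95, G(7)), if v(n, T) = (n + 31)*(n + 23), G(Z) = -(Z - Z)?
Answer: -14868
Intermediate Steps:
G(Z) = 0 (G(Z) = -1*0 = 0)
v(n, T) = (23 + n)*(31 + n) (v(n, T) = (31 + n)*(23 + n) = (23 + n)*(31 + n))
-v(95, G(7)) = -(713 + 95² + 54*95) = -(713 + 9025 + 5130) = -1*14868 = -14868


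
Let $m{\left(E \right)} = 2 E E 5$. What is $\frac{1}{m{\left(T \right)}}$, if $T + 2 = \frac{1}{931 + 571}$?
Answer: $\frac{1128002}{45090045} \approx 0.025017$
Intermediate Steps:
$T = - \frac{3003}{1502}$ ($T = -2 + \frac{1}{931 + 571} = -2 + \frac{1}{1502} = - \frac{3003}{1502} \approx -1.9993$)
$m{\left(E \right)} = 10 E^{2}$ ($m{\left(E \right)} = 2 E 5 E = 10 E^{2}$)
$\frac{1}{m{\left(T \right)}} = \frac{1}{10 \left(- \frac{3003}{1502}\right)^{2}} = \frac{1}{10 \cdot \frac{9018009}{2256004}} = \frac{1}{\frac{45090045}{1128002}} = \frac{1128002}{45090045}$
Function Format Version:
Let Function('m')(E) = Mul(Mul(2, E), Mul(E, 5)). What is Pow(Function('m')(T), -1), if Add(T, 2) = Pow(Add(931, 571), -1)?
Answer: Rational(1128002, 45090045) ≈ 0.025017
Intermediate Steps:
T = Rational(-3003, 1502) (T = Add(-2, Pow(Add(931, 571), -1)) = Add(-2, Pow(1502, -1)) = Add(-2, Rational(1, 1502)) = Rational(-3003, 1502) ≈ -1.9993)
Function('m')(E) = Mul(10, Pow(E, 2)) (Function('m')(E) = Mul(Mul(2, E), Mul(5, E)) = Mul(10, Pow(E, 2)))
Pow(Function('m')(T), -1) = Pow(Mul(10, Pow(Rational(-3003, 1502), 2)), -1) = Pow(Mul(10, Rational(9018009, 2256004)), -1) = Pow(Rational(45090045, 1128002), -1) = Rational(1128002, 45090045)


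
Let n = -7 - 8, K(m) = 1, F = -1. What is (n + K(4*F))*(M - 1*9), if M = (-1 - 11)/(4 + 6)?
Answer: 714/5 ≈ 142.80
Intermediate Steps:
n = -15
M = -6/5 (M = -12/10 = -12*⅒ = -6/5 ≈ -1.2000)
(n + K(4*F))*(M - 1*9) = (-15 + 1)*(-6/5 - 1*9) = -14*(-6/5 - 9) = -14*(-51/5) = 714/5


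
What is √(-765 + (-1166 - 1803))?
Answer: I*√3734 ≈ 61.106*I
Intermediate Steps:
√(-765 + (-1166 - 1803)) = √(-765 - 2969) = √(-3734) = I*√3734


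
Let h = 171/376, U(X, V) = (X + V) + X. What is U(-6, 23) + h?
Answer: 4307/376 ≈ 11.455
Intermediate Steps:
U(X, V) = V + 2*X (U(X, V) = (V + X) + X = V + 2*X)
h = 171/376 (h = 171*(1/376) = 171/376 ≈ 0.45479)
U(-6, 23) + h = (23 + 2*(-6)) + 171/376 = (23 - 12) + 171/376 = 11 + 171/376 = 4307/376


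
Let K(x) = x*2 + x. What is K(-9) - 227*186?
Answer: -42249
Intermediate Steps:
K(x) = 3*x (K(x) = 2*x + x = 3*x)
K(-9) - 227*186 = 3*(-9) - 227*186 = -27 - 42222 = -42249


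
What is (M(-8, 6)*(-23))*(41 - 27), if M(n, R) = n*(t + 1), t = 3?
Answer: 10304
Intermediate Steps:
M(n, R) = 4*n (M(n, R) = n*(3 + 1) = n*4 = 4*n)
(M(-8, 6)*(-23))*(41 - 27) = ((4*(-8))*(-23))*(41 - 27) = -32*(-23)*14 = 736*14 = 10304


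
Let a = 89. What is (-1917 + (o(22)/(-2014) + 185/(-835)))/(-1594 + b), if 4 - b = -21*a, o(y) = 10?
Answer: -107472689/15639717 ≈ -6.8718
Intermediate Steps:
b = 1873 (b = 4 - (-21)*89 = 4 - 1*(-1869) = 4 + 1869 = 1873)
(-1917 + (o(22)/(-2014) + 185/(-835)))/(-1594 + b) = (-1917 + (10/(-2014) + 185/(-835)))/(-1594 + 1873) = (-1917 + (10*(-1/2014) + 185*(-1/835)))/279 = (-1917 + (-5/1007 - 37/167))*(1/279) = (-1917 - 38094/168169)*(1/279) = -322418067/168169*1/279 = -107472689/15639717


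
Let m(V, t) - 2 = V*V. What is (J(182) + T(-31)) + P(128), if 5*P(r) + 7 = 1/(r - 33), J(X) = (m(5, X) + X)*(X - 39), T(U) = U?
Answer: 14180936/475 ≈ 29855.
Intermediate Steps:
m(V, t) = 2 + V**2 (m(V, t) = 2 + V*V = 2 + V**2)
J(X) = (-39 + X)*(27 + X) (J(X) = ((2 + 5**2) + X)*(X - 39) = ((2 + 25) + X)*(-39 + X) = (27 + X)*(-39 + X) = (-39 + X)*(27 + X))
P(r) = -7/5 + 1/(5*(-33 + r)) (P(r) = -7/5 + 1/(5*(r - 33)) = -7/5 + 1/(5*(-33 + r)))
(J(182) + T(-31)) + P(128) = ((-1053 + 182**2 - 12*182) - 31) + (232 - 7*128)/(5*(-33 + 128)) = ((-1053 + 33124 - 2184) - 31) + (1/5)*(232 - 896)/95 = (29887 - 31) + (1/5)*(1/95)*(-664) = 29856 - 664/475 = 14180936/475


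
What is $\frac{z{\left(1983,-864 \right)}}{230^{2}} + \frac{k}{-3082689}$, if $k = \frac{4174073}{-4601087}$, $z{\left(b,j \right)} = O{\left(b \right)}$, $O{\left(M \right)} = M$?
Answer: $\frac{28126538129537669}{750318802967684700} \approx 0.037486$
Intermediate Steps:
$z{\left(b,j \right)} = b$
$k = - \frac{4174073}{4601087}$ ($k = 4174073 \left(- \frac{1}{4601087}\right) = - \frac{4174073}{4601087} \approx -0.90719$)
$\frac{z{\left(1983,-864 \right)}}{230^{2}} + \frac{k}{-3082689} = \frac{1983}{230^{2}} - \frac{4174073}{4601087 \left(-3082689\right)} = \frac{1983}{52900} - - \frac{4174073}{14183720282943} = 1983 \cdot \frac{1}{52900} + \frac{4174073}{14183720282943} = \frac{1983}{52900} + \frac{4174073}{14183720282943} = \frac{28126538129537669}{750318802967684700}$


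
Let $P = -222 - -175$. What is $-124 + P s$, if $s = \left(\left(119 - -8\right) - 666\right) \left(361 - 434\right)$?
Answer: $-1849433$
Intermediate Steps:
$s = 39347$ ($s = \left(\left(119 + 8\right) - 666\right) \left(-73\right) = \left(127 - 666\right) \left(-73\right) = \left(-539\right) \left(-73\right) = 39347$)
$P = -47$ ($P = -222 + 175 = -47$)
$-124 + P s = -124 - 1849309 = -1849433$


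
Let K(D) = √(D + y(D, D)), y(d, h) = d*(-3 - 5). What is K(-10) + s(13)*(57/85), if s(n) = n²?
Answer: 9633/85 + √70 ≈ 121.70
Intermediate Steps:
y(d, h) = -8*d (y(d, h) = d*(-8) = -8*d)
K(D) = √7*√(-D) (K(D) = √(D - 8*D) = √(-7*D) = √7*√(-D))
K(-10) + s(13)*(57/85) = √7*√(-1*(-10)) + 13²*(57/85) = √7*√10 + 169*(57*(1/85)) = √70 + 169*(57/85) = √70 + 9633/85 = 9633/85 + √70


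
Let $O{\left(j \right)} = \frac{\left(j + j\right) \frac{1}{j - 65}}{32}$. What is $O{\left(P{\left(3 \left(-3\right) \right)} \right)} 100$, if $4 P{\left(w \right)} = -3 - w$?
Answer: $- \frac{75}{508} \approx -0.14764$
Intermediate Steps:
$P{\left(w \right)} = - \frac{3}{4} - \frac{w}{4}$ ($P{\left(w \right)} = \frac{-3 - w}{4} = - \frac{3}{4} - \frac{w}{4}$)
$O{\left(j \right)} = \frac{j}{16 \left(-65 + j\right)}$ ($O{\left(j \right)} = \frac{2 j}{-65 + j} \frac{1}{32} = \frac{j}{16 \left(-65 + j\right)}$)
$O{\left(P{\left(3 \left(-3\right) \right)} \right)} 100 = \frac{- \frac{3}{4} - \frac{3 \left(-3\right)}{4}}{16 \left(-65 - \left(\frac{3}{4} + \frac{3 \left(-3\right)}{4}\right)\right)} 100 = \frac{- \frac{3}{4} - - \frac{9}{4}}{16 \left(-65 - - \frac{3}{2}\right)} 100 = \frac{- \frac{3}{4} + \frac{9}{4}}{16 \left(-65 + \left(- \frac{3}{4} + \frac{9}{4}\right)\right)} 100 = \frac{1}{16} \cdot \frac{3}{2} \frac{1}{-65 + \frac{3}{2}} \cdot 100 = \frac{1}{16} \cdot \frac{3}{2} \frac{1}{- \frac{127}{2}} \cdot 100 = \frac{1}{16} \cdot \frac{3}{2} \left(- \frac{2}{127}\right) 100 = \left(- \frac{3}{2032}\right) 100 = - \frac{75}{508}$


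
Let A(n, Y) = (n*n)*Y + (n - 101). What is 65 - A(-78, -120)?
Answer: 730324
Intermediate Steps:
A(n, Y) = -101 + n + Y*n² (A(n, Y) = n²*Y + (-101 + n) = Y*n² + (-101 + n) = -101 + n + Y*n²)
65 - A(-78, -120) = 65 - (-101 - 78 - 120*(-78)²) = 65 - (-101 - 78 - 120*6084) = 65 - (-101 - 78 - 730080) = 65 - 1*(-730259) = 65 + 730259 = 730324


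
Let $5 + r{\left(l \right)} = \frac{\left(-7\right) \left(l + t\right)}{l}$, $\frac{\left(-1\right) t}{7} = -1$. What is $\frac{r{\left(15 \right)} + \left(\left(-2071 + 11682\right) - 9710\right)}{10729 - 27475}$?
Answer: $\frac{857}{125595} \approx 0.0068235$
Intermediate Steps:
$t = 7$ ($t = \left(-7\right) \left(-1\right) = 7$)
$r{\left(l \right)} = -5 + \frac{-49 - 7 l}{l}$ ($r{\left(l \right)} = -5 + \frac{\left(-7\right) \left(l + 7\right)}{l} = -5 + \frac{\left(-7\right) \left(7 + l\right)}{l} = -5 + \frac{-49 - 7 l}{l}$)
$\frac{r{\left(15 \right)} + \left(\left(-2071 + 11682\right) - 9710\right)}{10729 - 27475} = \frac{\left(-12 - \frac{49}{15}\right) + \left(\left(-2071 + 11682\right) - 9710\right)}{10729 - 27475} = \frac{\left(-12 - \frac{49}{15}\right) + \left(9611 - 9710\right)}{-16746} = \left(\left(-12 - \frac{49}{15}\right) - 99\right) \left(- \frac{1}{16746}\right) = \left(- \frac{229}{15} - 99\right) \left(- \frac{1}{16746}\right) = \left(- \frac{1714}{15}\right) \left(- \frac{1}{16746}\right) = \frac{857}{125595}$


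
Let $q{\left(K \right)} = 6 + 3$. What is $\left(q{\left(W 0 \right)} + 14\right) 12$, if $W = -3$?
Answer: $276$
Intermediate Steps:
$q{\left(K \right)} = 9$
$\left(q{\left(W 0 \right)} + 14\right) 12 = \left(9 + 14\right) 12 = 23 \cdot 12 = 276$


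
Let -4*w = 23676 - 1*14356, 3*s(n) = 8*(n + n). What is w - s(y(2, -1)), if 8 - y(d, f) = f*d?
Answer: -7150/3 ≈ -2383.3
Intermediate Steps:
y(d, f) = 8 - d*f (y(d, f) = 8 - f*d = 8 - d*f)
s(n) = 16*n/3 (s(n) = (8*(n + n))/3 = (8*(2*n))/3 = (16*n)/3 = 16*n/3)
w = -2330 (w = -(23676 - 1*14356)/4 = -(23676 - 14356)/4 = -¼*9320 = -2330)
w - s(y(2, -1)) = -2330 - 16*(8 - 1*2*(-1))/3 = -2330 - 16*(8 + 2)/3 = -2330 - 16*10/3 = -2330 - 1*160/3 = -2330 - 160/3 = -7150/3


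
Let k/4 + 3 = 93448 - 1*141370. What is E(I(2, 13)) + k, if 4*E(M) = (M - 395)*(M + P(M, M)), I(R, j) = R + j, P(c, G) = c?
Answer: -194550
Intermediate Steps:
E(M) = M*(-395 + M)/2 (E(M) = ((M - 395)*(M + M))/4 = ((-395 + M)*(2*M))/4 = (2*M*(-395 + M))/4 = M*(-395 + M)/2)
k = -191700 (k = -12 + 4*(93448 - 1*141370) = -12 + 4*(93448 - 141370) = -12 + 4*(-47922) = -12 - 191688 = -191700)
E(I(2, 13)) + k = (2 + 13)*(-395 + (2 + 13))/2 - 191700 = (½)*15*(-395 + 15) - 191700 = (½)*15*(-380) - 191700 = -2850 - 191700 = -194550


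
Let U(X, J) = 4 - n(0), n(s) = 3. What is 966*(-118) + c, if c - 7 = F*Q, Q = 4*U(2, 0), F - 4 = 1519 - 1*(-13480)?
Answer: -53969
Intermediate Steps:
F = 15003 (F = 4 + (1519 - 1*(-13480)) = 4 + (1519 + 13480) = 4 + 14999 = 15003)
U(X, J) = 1 (U(X, J) = 4 - 1*3 = 4 - 3 = 1)
Q = 4 (Q = 4*1 = 4)
c = 60019 (c = 7 + 15003*4 = 7 + 60012 = 60019)
966*(-118) + c = 966*(-118) + 60019 = -113988 + 60019 = -53969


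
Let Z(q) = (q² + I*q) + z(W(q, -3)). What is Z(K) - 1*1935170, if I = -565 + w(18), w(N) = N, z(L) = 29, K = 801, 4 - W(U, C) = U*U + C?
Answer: -1731687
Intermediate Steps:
W(U, C) = 4 - C - U² (W(U, C) = 4 - (U*U + C) = 4 - (U² + C) = 4 - (C + U²) = 4 + (-C - U²) = 4 - C - U²)
I = -547 (I = -565 + 18 = -547)
Z(q) = 29 + q² - 547*q (Z(q) = (q² - 547*q) + 29 = 29 + q² - 547*q)
Z(K) - 1*1935170 = (29 + 801² - 547*801) - 1*1935170 = (29 + 641601 - 438147) - 1935170 = 203483 - 1935170 = -1731687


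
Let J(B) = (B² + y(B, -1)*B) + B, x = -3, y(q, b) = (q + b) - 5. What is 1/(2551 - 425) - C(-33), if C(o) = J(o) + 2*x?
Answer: -4968461/2126 ≈ -2337.0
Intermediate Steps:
y(q, b) = -5 + b + q (y(q, b) = (b + q) - 5 = -5 + b + q)
J(B) = B + B² + B*(-6 + B) (J(B) = (B² + (-5 - 1 + B)*B) + B = (B² + (-6 + B)*B) + B = (B² + B*(-6 + B)) + B = B + B² + B*(-6 + B))
C(o) = -6 + o*(-5 + 2*o) (C(o) = o*(-5 + 2*o) + 2*(-3) = o*(-5 + 2*o) - 6 = -6 + o*(-5 + 2*o))
1/(2551 - 425) - C(-33) = 1/(2551 - 425) - (-6 - 33*(-5 + 2*(-33))) = 1/2126 - (-6 - 33*(-5 - 66)) = 1/2126 - (-6 - 33*(-71)) = 1/2126 - (-6 + 2343) = 1/2126 - 1*2337 = 1/2126 - 2337 = -4968461/2126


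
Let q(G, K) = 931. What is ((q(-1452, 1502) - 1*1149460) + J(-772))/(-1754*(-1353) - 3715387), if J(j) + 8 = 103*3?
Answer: 1148228/1342225 ≈ 0.85547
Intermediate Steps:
J(j) = 301 (J(j) = -8 + 103*3 = -8 + 309 = 301)
((q(-1452, 1502) - 1*1149460) + J(-772))/(-1754*(-1353) - 3715387) = ((931 - 1*1149460) + 301)/(-1754*(-1353) - 3715387) = ((931 - 1149460) + 301)/(2373162 - 3715387) = (-1148529 + 301)/(-1342225) = -1148228*(-1/1342225) = 1148228/1342225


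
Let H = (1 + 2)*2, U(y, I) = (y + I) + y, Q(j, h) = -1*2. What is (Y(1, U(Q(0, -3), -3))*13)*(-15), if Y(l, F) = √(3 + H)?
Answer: -585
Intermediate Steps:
Q(j, h) = -2
U(y, I) = I + 2*y (U(y, I) = (I + y) + y = I + 2*y)
H = 6 (H = 3*2 = 6)
Y(l, F) = 3 (Y(l, F) = √(3 + 6) = √9 = 3)
(Y(1, U(Q(0, -3), -3))*13)*(-15) = (3*13)*(-15) = 39*(-15) = -585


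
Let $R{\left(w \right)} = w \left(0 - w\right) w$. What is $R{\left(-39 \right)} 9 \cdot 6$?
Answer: $3203226$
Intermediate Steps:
$R{\left(w \right)} = - w^{3}$ ($R{\left(w \right)} = w \left(- w\right) w = - w^{2} w = - w^{3}$)
$R{\left(-39 \right)} 9 \cdot 6 = - \left(-39\right)^{3} \cdot 9 \cdot 6 = \left(-1\right) \left(-59319\right) 54 = 59319 \cdot 54 = 3203226$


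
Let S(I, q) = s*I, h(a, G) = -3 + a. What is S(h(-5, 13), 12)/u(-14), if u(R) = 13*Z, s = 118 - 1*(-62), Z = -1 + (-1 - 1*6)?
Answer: 180/13 ≈ 13.846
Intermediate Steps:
Z = -8 (Z = -1 + (-1 - 6) = -1 - 7 = -8)
s = 180 (s = 118 + 62 = 180)
u(R) = -104 (u(R) = 13*(-8) = -104)
S(I, q) = 180*I
S(h(-5, 13), 12)/u(-14) = (180*(-3 - 5))/(-104) = (180*(-8))*(-1/104) = -1440*(-1/104) = 180/13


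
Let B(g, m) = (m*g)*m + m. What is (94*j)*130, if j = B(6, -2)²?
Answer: 5914480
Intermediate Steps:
B(g, m) = m + g*m² (B(g, m) = (g*m)*m + m = g*m² + m = m + g*m²)
j = 484 (j = (-2*(1 + 6*(-2)))² = (-2*(1 - 12))² = (-2*(-11))² = 22² = 484)
(94*j)*130 = (94*484)*130 = 45496*130 = 5914480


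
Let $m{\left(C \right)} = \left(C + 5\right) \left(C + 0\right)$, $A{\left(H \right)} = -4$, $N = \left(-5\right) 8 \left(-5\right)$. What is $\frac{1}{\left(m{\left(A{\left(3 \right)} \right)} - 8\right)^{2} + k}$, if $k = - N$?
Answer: $- \frac{1}{56} \approx -0.017857$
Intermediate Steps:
$N = 200$ ($N = \left(-40\right) \left(-5\right) = 200$)
$m{\left(C \right)} = C \left(5 + C\right)$ ($m{\left(C \right)} = \left(5 + C\right) C = C \left(5 + C\right)$)
$k = -200$ ($k = \left(-1\right) 200 = -200$)
$\frac{1}{\left(m{\left(A{\left(3 \right)} \right)} - 8\right)^{2} + k} = \frac{1}{\left(- 4 \left(5 - 4\right) - 8\right)^{2} - 200} = \frac{1}{\left(\left(-4\right) 1 - 8\right)^{2} - 200} = \frac{1}{\left(-4 - 8\right)^{2} - 200} = \frac{1}{\left(-12\right)^{2} - 200} = \frac{1}{144 - 200} = \frac{1}{-56} = - \frac{1}{56}$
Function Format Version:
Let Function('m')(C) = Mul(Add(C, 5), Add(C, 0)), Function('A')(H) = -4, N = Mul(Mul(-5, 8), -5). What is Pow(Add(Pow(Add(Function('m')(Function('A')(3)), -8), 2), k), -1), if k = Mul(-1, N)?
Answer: Rational(-1, 56) ≈ -0.017857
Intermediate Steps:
N = 200 (N = Mul(-40, -5) = 200)
Function('m')(C) = Mul(C, Add(5, C)) (Function('m')(C) = Mul(Add(5, C), C) = Mul(C, Add(5, C)))
k = -200 (k = Mul(-1, 200) = -200)
Pow(Add(Pow(Add(Function('m')(Function('A')(3)), -8), 2), k), -1) = Pow(Add(Pow(Add(Mul(-4, Add(5, -4)), -8), 2), -200), -1) = Pow(Add(Pow(Add(Mul(-4, 1), -8), 2), -200), -1) = Pow(Add(Pow(Add(-4, -8), 2), -200), -1) = Pow(Add(Pow(-12, 2), -200), -1) = Pow(Add(144, -200), -1) = Pow(-56, -1) = Rational(-1, 56)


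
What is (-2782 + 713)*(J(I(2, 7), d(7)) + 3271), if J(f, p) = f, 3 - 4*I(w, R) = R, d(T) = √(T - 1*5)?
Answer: -6765630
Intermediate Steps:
d(T) = √(-5 + T) (d(T) = √(T - 5) = √(-5 + T))
I(w, R) = ¾ - R/4
(-2782 + 713)*(J(I(2, 7), d(7)) + 3271) = (-2782 + 713)*((¾ - ¼*7) + 3271) = -2069*((¾ - 7/4) + 3271) = -2069*(-1 + 3271) = -2069*3270 = -6765630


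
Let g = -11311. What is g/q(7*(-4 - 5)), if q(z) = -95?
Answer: 11311/95 ≈ 119.06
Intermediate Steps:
g/q(7*(-4 - 5)) = -11311/(-95) = -11311*(-1/95) = 11311/95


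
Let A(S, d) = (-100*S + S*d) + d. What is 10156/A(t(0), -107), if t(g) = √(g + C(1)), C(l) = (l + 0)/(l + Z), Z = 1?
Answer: 2173384/19951 - 2102292*√2/19951 ≈ -40.083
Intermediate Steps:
C(l) = l/(1 + l) (C(l) = (l + 0)/(l + 1) = l/(1 + l))
t(g) = √(½ + g) (t(g) = √(g + 1/(1 + 1)) = √(g + 1/2) = √(g + 1*(½)) = √(g + ½) = √(½ + g))
A(S, d) = d - 100*S + S*d
10156/A(t(0), -107) = 10156/(-107 - 50*√(2 + 4*0) + (√(2 + 4*0)/2)*(-107)) = 10156/(-107 - 50*√(2 + 0) + (√(2 + 0)/2)*(-107)) = 10156/(-107 - 50*√2 + (√2/2)*(-107)) = 10156/(-107 - 50*√2 - 107*√2/2) = 10156/(-107 - 207*√2/2)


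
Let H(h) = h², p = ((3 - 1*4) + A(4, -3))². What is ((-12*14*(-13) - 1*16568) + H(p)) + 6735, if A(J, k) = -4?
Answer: -7024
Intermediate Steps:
p = 25 (p = ((3 - 1*4) - 4)² = ((3 - 4) - 4)² = (-1 - 4)² = (-5)² = 25)
((-12*14*(-13) - 1*16568) + H(p)) + 6735 = ((-12*14*(-13) - 1*16568) + 25²) + 6735 = ((-168*(-13) - 16568) + 625) + 6735 = ((2184 - 16568) + 625) + 6735 = (-14384 + 625) + 6735 = -13759 + 6735 = -7024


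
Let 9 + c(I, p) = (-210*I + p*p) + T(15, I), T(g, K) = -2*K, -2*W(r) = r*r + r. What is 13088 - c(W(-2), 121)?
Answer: -1756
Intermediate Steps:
W(r) = -r/2 - r²/2 (W(r) = -(r*r + r)/2 = -(r² + r)/2 = -(r + r²)/2 = -r/2 - r²/2)
c(I, p) = -9 + p² - 212*I (c(I, p) = -9 + ((-210*I + p*p) - 2*I) = -9 + ((-210*I + p²) - 2*I) = -9 + ((p² - 210*I) - 2*I) = -9 + (p² - 212*I) = -9 + p² - 212*I)
13088 - c(W(-2), 121) = 13088 - (-9 + 121² - (-106)*(-2)*(1 - 2)) = 13088 - (-9 + 14641 - (-106)*(-2)*(-1)) = 13088 - (-9 + 14641 - 212*(-1)) = 13088 - (-9 + 14641 + 212) = 13088 - 1*14844 = 13088 - 14844 = -1756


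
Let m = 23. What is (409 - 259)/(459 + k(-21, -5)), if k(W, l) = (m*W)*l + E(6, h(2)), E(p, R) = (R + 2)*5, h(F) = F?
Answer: 75/1447 ≈ 0.051831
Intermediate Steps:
E(p, R) = 10 + 5*R (E(p, R) = (2 + R)*5 = 10 + 5*R)
k(W, l) = 20 + 23*W*l (k(W, l) = (23*W)*l + (10 + 5*2) = 23*W*l + (10 + 10) = 23*W*l + 20 = 20 + 23*W*l)
(409 - 259)/(459 + k(-21, -5)) = (409 - 259)/(459 + (20 + 23*(-21)*(-5))) = 150/(459 + (20 + 2415)) = 150/(459 + 2435) = 150/2894 = 150*(1/2894) = 75/1447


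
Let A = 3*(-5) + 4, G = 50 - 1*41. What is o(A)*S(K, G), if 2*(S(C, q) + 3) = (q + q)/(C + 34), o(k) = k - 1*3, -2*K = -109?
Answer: 2394/59 ≈ 40.576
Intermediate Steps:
G = 9 (G = 50 - 41 = 9)
K = 109/2 (K = -½*(-109) = 109/2 ≈ 54.500)
A = -11 (A = -15 + 4 = -11)
o(k) = -3 + k (o(k) = k - 3 = -3 + k)
S(C, q) = -3 + q/(34 + C) (S(C, q) = -3 + ((q + q)/(C + 34))/2 = -3 + ((2*q)/(34 + C))/2 = -3 + (2*q/(34 + C))/2 = -3 + q/(34 + C))
o(A)*S(K, G) = (-3 - 11)*((-102 + 9 - 3*109/2)/(34 + 109/2)) = -14*(-102 + 9 - 327/2)/177/2 = -28*(-513)/(177*2) = -14*(-171/59) = 2394/59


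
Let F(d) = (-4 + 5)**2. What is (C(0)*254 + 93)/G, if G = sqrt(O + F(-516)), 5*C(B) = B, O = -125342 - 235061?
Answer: -31*I*sqrt(360402)/120134 ≈ -0.15491*I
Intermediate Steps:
F(d) = 1 (F(d) = 1**2 = 1)
O = -360403
C(B) = B/5
G = I*sqrt(360402) (G = sqrt(-360403 + 1) = sqrt(-360402) = I*sqrt(360402) ≈ 600.33*I)
(C(0)*254 + 93)/G = (((1/5)*0)*254 + 93)/((I*sqrt(360402))) = (0*254 + 93)*(-I*sqrt(360402)/360402) = (0 + 93)*(-I*sqrt(360402)/360402) = 93*(-I*sqrt(360402)/360402) = -31*I*sqrt(360402)/120134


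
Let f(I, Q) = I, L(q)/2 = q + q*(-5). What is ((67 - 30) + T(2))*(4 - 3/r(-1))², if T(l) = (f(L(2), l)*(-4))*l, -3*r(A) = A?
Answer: 4125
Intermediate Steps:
L(q) = -8*q (L(q) = 2*(q + q*(-5)) = 2*(q - 5*q) = 2*(-4*q) = -8*q)
r(A) = -A/3
T(l) = 64*l (T(l) = (-8*2*(-4))*l = (-16*(-4))*l = 64*l)
((67 - 30) + T(2))*(4 - 3/r(-1))² = ((67 - 30) + 64*2)*(4 - 3/((-⅓*(-1))))² = (37 + 128)*(4 - 3/⅓)² = 165*(4 - 3*3)² = 165*(4 - 9)² = 165*(-5)² = 165*25 = 4125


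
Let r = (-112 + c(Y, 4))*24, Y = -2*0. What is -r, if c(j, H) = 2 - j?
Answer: 2640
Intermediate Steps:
Y = 0
r = -2640 (r = (-112 + (2 - 1*0))*24 = (-112 + (2 + 0))*24 = (-112 + 2)*24 = -110*24 = -2640)
-r = -1*(-2640) = 2640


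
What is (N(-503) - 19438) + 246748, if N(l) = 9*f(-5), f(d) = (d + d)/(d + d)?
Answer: 227319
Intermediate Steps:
f(d) = 1 (f(d) = (2*d)/((2*d)) = (2*d)*(1/(2*d)) = 1)
N(l) = 9 (N(l) = 9*1 = 9)
(N(-503) - 19438) + 246748 = (9 - 19438) + 246748 = -19429 + 246748 = 227319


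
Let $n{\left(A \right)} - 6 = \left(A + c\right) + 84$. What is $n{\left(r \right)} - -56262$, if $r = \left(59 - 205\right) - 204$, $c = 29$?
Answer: $56031$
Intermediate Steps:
$r = -350$ ($r = -146 - 204 = -350$)
$n{\left(A \right)} = 119 + A$ ($n{\left(A \right)} = 6 + \left(\left(A + 29\right) + 84\right) = 6 + \left(\left(29 + A\right) + 84\right) = 6 + \left(113 + A\right) = 119 + A$)
$n{\left(r \right)} - -56262 = \left(119 - 350\right) - -56262 = -231 + 56262 = 56031$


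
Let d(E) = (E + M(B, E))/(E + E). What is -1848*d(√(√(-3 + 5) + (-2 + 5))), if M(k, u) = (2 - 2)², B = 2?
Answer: -924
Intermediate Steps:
M(k, u) = 0 (M(k, u) = 0² = 0)
d(E) = ½ (d(E) = (E + 0)/(E + E) = E/((2*E)) = E*(1/(2*E)) = ½)
-1848*d(√(√(-3 + 5) + (-2 + 5))) = -1848*½ = -924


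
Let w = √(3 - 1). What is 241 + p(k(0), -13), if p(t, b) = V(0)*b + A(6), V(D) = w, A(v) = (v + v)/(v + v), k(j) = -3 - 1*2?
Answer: 242 - 13*√2 ≈ 223.62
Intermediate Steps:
k(j) = -5 (k(j) = -3 - 2 = -5)
A(v) = 1 (A(v) = (2*v)/((2*v)) = (2*v)*(1/(2*v)) = 1)
w = √2 ≈ 1.4142
V(D) = √2
p(t, b) = 1 + b*√2 (p(t, b) = √2*b + 1 = b*√2 + 1 = 1 + b*√2)
241 + p(k(0), -13) = 241 + (1 - 13*√2) = 242 - 13*√2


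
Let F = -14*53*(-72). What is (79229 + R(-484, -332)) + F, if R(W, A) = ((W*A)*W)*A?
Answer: 25820765997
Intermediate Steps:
R(W, A) = A²*W² (R(W, A) = ((A*W)*W)*A = (A*W²)*A = A²*W²)
F = 53424 (F = -742*(-72) = 53424)
(79229 + R(-484, -332)) + F = (79229 + (-332)²*(-484)²) + 53424 = (79229 + 110224*234256) + 53424 = (79229 + 25820633344) + 53424 = 25820712573 + 53424 = 25820765997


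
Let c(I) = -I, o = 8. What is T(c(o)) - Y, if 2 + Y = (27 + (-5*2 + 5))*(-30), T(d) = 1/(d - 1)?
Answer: 5957/9 ≈ 661.89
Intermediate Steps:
T(d) = 1/(-1 + d)
Y = -662 (Y = -2 + (27 + (-5*2 + 5))*(-30) = -2 + (27 + (-10 + 5))*(-30) = -2 + (27 - 5)*(-30) = -2 + 22*(-30) = -2 - 660 = -662)
T(c(o)) - Y = 1/(-1 - 1*8) - 1*(-662) = 1/(-1 - 8) + 662 = 1/(-9) + 662 = -1/9 + 662 = 5957/9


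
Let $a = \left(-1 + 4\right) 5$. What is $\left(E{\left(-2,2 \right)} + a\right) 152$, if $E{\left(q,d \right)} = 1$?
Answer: $2432$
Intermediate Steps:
$a = 15$ ($a = 3 \cdot 5 = 15$)
$\left(E{\left(-2,2 \right)} + a\right) 152 = \left(1 + 15\right) 152 = 16 \cdot 152 = 2432$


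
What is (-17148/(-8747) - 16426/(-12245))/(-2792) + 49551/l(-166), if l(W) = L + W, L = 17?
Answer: -7408960888903349/22278687548060 ≈ -332.56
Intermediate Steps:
l(W) = 17 + W
(-17148/(-8747) - 16426/(-12245))/(-2792) + 49551/l(-166) = (-17148/(-8747) - 16426/(-12245))/(-2792) + 49551/(17 - 166) = (-17148*(-1/8747) - 16426*(-1/12245))*(-1/2792) + 49551/(-149) = (17148/8747 + 16426/12245)*(-1/2792) + 49551*(-1/149) = (353655482/107107015)*(-1/2792) - 49551/149 = -176827741/149521392940 - 49551/149 = -7408960888903349/22278687548060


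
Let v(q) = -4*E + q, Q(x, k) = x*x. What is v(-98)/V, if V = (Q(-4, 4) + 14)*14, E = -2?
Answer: -3/14 ≈ -0.21429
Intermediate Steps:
Q(x, k) = x²
v(q) = 8 + q (v(q) = -4*(-2) + q = 8 + q)
V = 420 (V = ((-4)² + 14)*14 = (16 + 14)*14 = 30*14 = 420)
v(-98)/V = (8 - 98)/420 = -90*1/420 = -3/14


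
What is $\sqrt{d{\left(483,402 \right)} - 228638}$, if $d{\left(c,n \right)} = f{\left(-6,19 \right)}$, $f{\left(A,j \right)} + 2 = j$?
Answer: $i \sqrt{228621} \approx 478.14 i$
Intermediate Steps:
$f{\left(A,j \right)} = -2 + j$
$d{\left(c,n \right)} = 17$ ($d{\left(c,n \right)} = -2 + 19 = 17$)
$\sqrt{d{\left(483,402 \right)} - 228638} = \sqrt{17 - 228638} = \sqrt{-228621} = i \sqrt{228621}$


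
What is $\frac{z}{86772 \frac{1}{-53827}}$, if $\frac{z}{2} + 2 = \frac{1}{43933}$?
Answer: $\frac{4729509355}{1906077138} \approx 2.4813$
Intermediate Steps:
$z = - \frac{175730}{43933}$ ($z = -4 + \frac{2}{43933} = - \frac{175730}{43933} \approx -4.0$)
$\frac{z}{86772 \frac{1}{-53827}} = - \frac{175730}{43933 \frac{86772}{-53827}} = - \frac{175730}{43933 \cdot 86772 \left(- \frac{1}{53827}\right)} = - \frac{175730}{43933 \left(- \frac{86772}{53827}\right)} = \left(- \frac{175730}{43933}\right) \left(- \frac{53827}{86772}\right) = \frac{4729509355}{1906077138}$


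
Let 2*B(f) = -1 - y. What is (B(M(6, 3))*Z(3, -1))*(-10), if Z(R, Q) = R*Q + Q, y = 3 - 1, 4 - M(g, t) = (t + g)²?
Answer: -60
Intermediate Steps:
M(g, t) = 4 - (g + t)² (M(g, t) = 4 - (t + g)² = 4 - (g + t)²)
y = 2
Z(R, Q) = Q + Q*R (Z(R, Q) = Q*R + Q = Q + Q*R)
B(f) = -3/2 (B(f) = (-1 - 1*2)/2 = (-1 - 2)/2 = (½)*(-3) = -3/2)
(B(M(6, 3))*Z(3, -1))*(-10) = -(-3)*(1 + 3)/2*(-10) = -(-3)*4/2*(-10) = -3/2*(-4)*(-10) = 6*(-10) = -60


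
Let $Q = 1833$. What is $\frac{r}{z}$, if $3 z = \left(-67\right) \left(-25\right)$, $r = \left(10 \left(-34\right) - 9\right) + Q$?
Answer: $\frac{4452}{1675} \approx 2.6579$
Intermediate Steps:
$r = 1484$ ($r = \left(10 \left(-34\right) - 9\right) + 1833 = \left(-340 - 9\right) + 1833 = -349 + 1833 = 1484$)
$z = \frac{1675}{3}$ ($z = \frac{\left(-67\right) \left(-25\right)}{3} = \frac{1}{3} \cdot 1675 = \frac{1675}{3} \approx 558.33$)
$\frac{r}{z} = \frac{1484}{\frac{1675}{3}} = 1484 \cdot \frac{3}{1675} = \frac{4452}{1675}$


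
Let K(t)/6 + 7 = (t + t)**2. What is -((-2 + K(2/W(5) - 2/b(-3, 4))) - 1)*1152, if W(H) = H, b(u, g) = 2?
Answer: 1047168/25 ≈ 41887.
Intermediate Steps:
K(t) = -42 + 24*t**2 (K(t) = -42 + 6*(t + t)**2 = -42 + 6*(2*t)**2 = -42 + 6*(4*t**2) = -42 + 24*t**2)
-((-2 + K(2/W(5) - 2/b(-3, 4))) - 1)*1152 = -((-2 + (-42 + 24*(2/5 - 2/2)**2)) - 1)*1152 = -((-2 + (-42 + 24*(2*(1/5) - 2*1/2)**2)) - 1)*1152 = -((-2 + (-42 + 24*(2/5 - 1)**2)) - 1)*1152 = -((-2 + (-42 + 24*(-3/5)**2)) - 1)*1152 = -((-2 + (-42 + 24*(9/25))) - 1)*1152 = -((-2 + (-42 + 216/25)) - 1)*1152 = -((-2 - 834/25) - 1)*1152 = -(-884/25 - 1)*1152 = -(-909)*1152/25 = -1*(-1047168/25) = 1047168/25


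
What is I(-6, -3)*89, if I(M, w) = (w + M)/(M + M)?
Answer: 267/4 ≈ 66.750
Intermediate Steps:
I(M, w) = (M + w)/(2*M) (I(M, w) = (M + w)/((2*M)) = (M + w)*(1/(2*M)) = (M + w)/(2*M))
I(-6, -3)*89 = ((½)*(-6 - 3)/(-6))*89 = ((½)*(-⅙)*(-9))*89 = (¾)*89 = 267/4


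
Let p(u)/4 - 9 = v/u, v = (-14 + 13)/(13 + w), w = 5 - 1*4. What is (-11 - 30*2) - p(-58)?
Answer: -21722/203 ≈ -107.00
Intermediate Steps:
w = 1 (w = 5 - 4 = 1)
v = -1/14 (v = (-14 + 13)/(13 + 1) = -1/14 ≈ -0.071429)
p(u) = 36 - 2/(7*u) (p(u) = 36 + 4*(-1/(14*u)) = 36 - 2/(7*u))
(-11 - 30*2) - p(-58) = (-11 - 30*2) - (36 - 2/7/(-58)) = (-11 - 60) - (36 - 2/7*(-1/58)) = -71 - (36 + 1/203) = -71 - 1*7309/203 = -71 - 7309/203 = -21722/203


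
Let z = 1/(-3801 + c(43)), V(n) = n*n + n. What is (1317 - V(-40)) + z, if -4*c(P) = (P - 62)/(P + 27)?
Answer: -258615703/1064261 ≈ -243.00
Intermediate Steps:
c(P) = -(-62 + P)/(4*(27 + P)) (c(P) = -(P - 62)/(4*(P + 27)) = -(-62 + P)/(4*(27 + P)))
V(n) = n + n**2 (V(n) = n**2 + n = n + n**2)
z = -280/1064261 (z = 1/(-3801 + (62 - 1*43)/(4*(27 + 43))) = 1/(-3801 + (1/4)*(62 - 43)/70) = 1/(-3801 + (1/4)*(1/70)*19) = 1/(-3801 + 19/280) = 1/(-1064261/280) = -280/1064261 ≈ -0.00026309)
(1317 - V(-40)) + z = (1317 - (-40)*(1 - 40)) - 280/1064261 = (1317 - (-40)*(-39)) - 280/1064261 = (1317 - 1*1560) - 280/1064261 = (1317 - 1560) - 280/1064261 = -243 - 280/1064261 = -258615703/1064261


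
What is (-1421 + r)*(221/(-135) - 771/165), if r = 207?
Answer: 2275036/297 ≈ 7660.1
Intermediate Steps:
(-1421 + r)*(221/(-135) - 771/165) = (-1421 + 207)*(221/(-135) - 771/165) = -1214*(221*(-1/135) - 771*1/165) = -1214*(-221/135 - 257/55) = -1214*(-1874/297) = 2275036/297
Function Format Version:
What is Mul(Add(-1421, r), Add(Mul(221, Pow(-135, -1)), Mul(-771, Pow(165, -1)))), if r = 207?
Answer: Rational(2275036, 297) ≈ 7660.1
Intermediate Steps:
Mul(Add(-1421, r), Add(Mul(221, Pow(-135, -1)), Mul(-771, Pow(165, -1)))) = Mul(Add(-1421, 207), Add(Mul(221, Pow(-135, -1)), Mul(-771, Pow(165, -1)))) = Mul(-1214, Add(Mul(221, Rational(-1, 135)), Mul(-771, Rational(1, 165)))) = Mul(-1214, Add(Rational(-221, 135), Rational(-257, 55))) = Mul(-1214, Rational(-1874, 297)) = Rational(2275036, 297)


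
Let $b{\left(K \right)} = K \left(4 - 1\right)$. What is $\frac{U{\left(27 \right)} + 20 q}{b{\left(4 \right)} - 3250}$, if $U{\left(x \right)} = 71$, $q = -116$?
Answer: $\frac{2249}{3238} \approx 0.69456$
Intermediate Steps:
$b{\left(K \right)} = 3 K$ ($b{\left(K \right)} = K 3 = 3 K$)
$\frac{U{\left(27 \right)} + 20 q}{b{\left(4 \right)} - 3250} = \frac{71 + 20 \left(-116\right)}{3 \cdot 4 - 3250} = \frac{71 - 2320}{12 - 3250} = - \frac{2249}{-3238} = \left(-2249\right) \left(- \frac{1}{3238}\right) = \frac{2249}{3238}$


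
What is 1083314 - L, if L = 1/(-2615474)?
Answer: 2833379600837/2615474 ≈ 1.0833e+6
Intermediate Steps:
L = -1/2615474 ≈ -3.8234e-7
1083314 - L = 1083314 - 1*(-1/2615474) = 1083314 + 1/2615474 = 2833379600837/2615474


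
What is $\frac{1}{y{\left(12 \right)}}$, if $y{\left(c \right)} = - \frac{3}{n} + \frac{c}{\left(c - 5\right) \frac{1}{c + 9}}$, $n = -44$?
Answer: $\frac{44}{1587} \approx 0.027725$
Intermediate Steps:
$y{\left(c \right)} = \frac{3}{44} + \frac{c \left(9 + c\right)}{-5 + c}$ ($y{\left(c \right)} = - \frac{3}{-44} + \frac{c}{\left(c - 5\right) \frac{1}{c + 9}} = \left(-3\right) \left(- \frac{1}{44}\right) + \frac{c}{\left(-5 + c\right) \frac{1}{9 + c}} = \frac{3}{44} + \frac{c}{\frac{1}{9 + c} \left(-5 + c\right)} = \frac{3}{44} + c \frac{9 + c}{-5 + c} = \frac{3}{44} + \frac{c \left(9 + c\right)}{-5 + c}$)
$\frac{1}{y{\left(12 \right)}} = \frac{1}{\frac{1}{44} \frac{1}{-5 + 12} \left(-15 + 44 \cdot 12^{2} + 399 \cdot 12\right)} = \frac{1}{\frac{1}{44} \cdot \frac{1}{7} \left(-15 + 44 \cdot 144 + 4788\right)} = \frac{1}{\frac{1}{44} \cdot \frac{1}{7} \left(-15 + 6336 + 4788\right)} = \frac{1}{\frac{1}{44} \cdot \frac{1}{7} \cdot 11109} = \frac{1}{\frac{1587}{44}} = \frac{44}{1587}$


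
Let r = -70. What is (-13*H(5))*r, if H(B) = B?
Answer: 4550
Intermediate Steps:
(-13*H(5))*r = -13*5*(-70) = -65*(-70) = 4550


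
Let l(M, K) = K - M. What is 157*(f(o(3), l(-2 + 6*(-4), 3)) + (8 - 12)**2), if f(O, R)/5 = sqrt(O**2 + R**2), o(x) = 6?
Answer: 2512 + 785*sqrt(877) ≈ 25759.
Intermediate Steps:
f(O, R) = 5*sqrt(O**2 + R**2)
157*(f(o(3), l(-2 + 6*(-4), 3)) + (8 - 12)**2) = 157*(5*sqrt(6**2 + (3 - (-2 + 6*(-4)))**2) + (8 - 12)**2) = 157*(5*sqrt(36 + (3 - (-2 - 24))**2) + (-4)**2) = 157*(5*sqrt(36 + (3 - 1*(-26))**2) + 16) = 157*(5*sqrt(36 + (3 + 26)**2) + 16) = 157*(5*sqrt(36 + 29**2) + 16) = 157*(5*sqrt(36 + 841) + 16) = 157*(5*sqrt(877) + 16) = 157*(16 + 5*sqrt(877)) = 2512 + 785*sqrt(877)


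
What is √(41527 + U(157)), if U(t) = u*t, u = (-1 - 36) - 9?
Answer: √34305 ≈ 185.22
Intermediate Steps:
u = -46 (u = -37 - 9 = -46)
U(t) = -46*t
√(41527 + U(157)) = √(41527 - 46*157) = √(41527 - 7222) = √34305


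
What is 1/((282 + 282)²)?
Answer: 1/318096 ≈ 3.1437e-6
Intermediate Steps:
1/((282 + 282)²) = 1/(564²) = 1/318096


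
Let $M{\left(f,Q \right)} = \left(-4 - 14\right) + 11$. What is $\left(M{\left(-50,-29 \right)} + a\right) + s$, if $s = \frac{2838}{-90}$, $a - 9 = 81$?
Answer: $\frac{772}{15} \approx 51.467$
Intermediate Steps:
$M{\left(f,Q \right)} = -7$ ($M{\left(f,Q \right)} = -18 + 11 = -7$)
$a = 90$ ($a = 9 + 81 = 90$)
$s = - \frac{473}{15}$ ($s = 2838 \left(- \frac{1}{90}\right) = - \frac{473}{15} \approx -31.533$)
$\left(M{\left(-50,-29 \right)} + a\right) + s = \left(-7 + 90\right) - \frac{473}{15} = 83 - \frac{473}{15} = \frac{772}{15}$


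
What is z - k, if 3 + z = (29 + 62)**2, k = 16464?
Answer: -8186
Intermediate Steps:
z = 8278 (z = -3 + (29 + 62)**2 = -3 + 91**2 = -3 + 8281 = 8278)
z - k = 8278 - 1*16464 = 8278 - 16464 = -8186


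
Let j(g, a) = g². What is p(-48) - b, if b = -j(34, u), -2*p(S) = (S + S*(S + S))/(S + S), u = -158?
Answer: 4719/4 ≈ 1179.8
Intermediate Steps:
p(S) = -(S + 2*S²)/(4*S) (p(S) = -(S + S*(S + S))/(2*(S + S)) = -(S + S*(2*S))/(2*(2*S)) = -(S + 2*S²)*1/(2*S)/2 = -(S + 2*S²)/(4*S))
b = -1156 (b = -1*34² = -1*1156 = -1156)
p(-48) - b = (-¼ - ½*(-48)) - 1*(-1156) = (-¼ + 24) + 1156 = 95/4 + 1156 = 4719/4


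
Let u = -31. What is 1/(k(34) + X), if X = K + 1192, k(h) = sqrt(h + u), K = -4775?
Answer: -3583/12837886 - sqrt(3)/12837886 ≈ -0.00027923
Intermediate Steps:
k(h) = sqrt(-31 + h) (k(h) = sqrt(h - 31) = sqrt(-31 + h))
X = -3583 (X = -4775 + 1192 = -3583)
1/(k(34) + X) = 1/(sqrt(-31 + 34) - 3583) = 1/(sqrt(3) - 3583) = 1/(-3583 + sqrt(3))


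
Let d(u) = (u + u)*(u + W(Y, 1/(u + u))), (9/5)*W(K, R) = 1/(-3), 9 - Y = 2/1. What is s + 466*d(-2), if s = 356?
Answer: 119588/27 ≈ 4429.2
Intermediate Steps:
Y = 7 (Y = 9 - 2/1 = 9 - 2 = 7)
W(K, R) = -5/27 (W(K, R) = (5/9)/(-3) = (5/9)*(-⅓) = -5/27)
d(u) = 2*u*(-5/27 + u) (d(u) = (u + u)*(u - 5/27) = (2*u)*(-5/27 + u) = 2*u*(-5/27 + u))
s + 466*d(-2) = 356 + 466*((2/27)*(-2)*(-5 + 27*(-2))) = 356 + 466*((2/27)*(-2)*(-5 - 54)) = 356 + 466*((2/27)*(-2)*(-59)) = 356 + 466*(236/27) = 356 + 109976/27 = 119588/27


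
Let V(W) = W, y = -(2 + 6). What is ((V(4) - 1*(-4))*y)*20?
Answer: -1280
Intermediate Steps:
y = -8 (y = -1*8 = -8)
((V(4) - 1*(-4))*y)*20 = ((4 - 1*(-4))*(-8))*20 = ((4 + 4)*(-8))*20 = (8*(-8))*20 = -64*20 = -1280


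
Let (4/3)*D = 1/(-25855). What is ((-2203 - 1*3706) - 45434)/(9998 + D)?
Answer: -5309893060/1033993157 ≈ -5.1353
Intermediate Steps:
D = -3/103420 (D = (¾)/(-25855) = (¾)*(-1/25855) = -3/103420 ≈ -2.9008e-5)
((-2203 - 1*3706) - 45434)/(9998 + D) = ((-2203 - 1*3706) - 45434)/(9998 - 3/103420) = ((-2203 - 3706) - 45434)/(1033993157/103420) = (-5909 - 45434)*(103420/1033993157) = -51343*103420/1033993157 = -5309893060/1033993157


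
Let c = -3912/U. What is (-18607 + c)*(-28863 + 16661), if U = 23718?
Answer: 897507408846/3953 ≈ 2.2704e+8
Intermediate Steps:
c = -652/3953 (c = -3912/23718 = -3912*1/23718 = -652/3953 ≈ -0.16494)
(-18607 + c)*(-28863 + 16661) = (-18607 - 652/3953)*(-28863 + 16661) = -73554123/3953*(-12202) = 897507408846/3953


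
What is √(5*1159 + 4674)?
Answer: 19*√29 ≈ 102.32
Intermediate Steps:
√(5*1159 + 4674) = √(5795 + 4674) = √10469 = 19*√29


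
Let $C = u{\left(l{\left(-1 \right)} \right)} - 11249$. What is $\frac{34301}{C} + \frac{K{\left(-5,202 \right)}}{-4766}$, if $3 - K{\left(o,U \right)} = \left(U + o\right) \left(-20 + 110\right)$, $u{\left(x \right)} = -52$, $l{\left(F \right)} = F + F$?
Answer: $\frac{36854261}{53860566} \approx 0.68425$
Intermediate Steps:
$l{\left(F \right)} = 2 F$
$K{\left(o,U \right)} = 3 - 90 U - 90 o$ ($K{\left(o,U \right)} = 3 - \left(U + o\right) \left(-20 + 110\right) = 3 - \left(U + o\right) 90 = 3 - \left(90 U + 90 o\right) = 3 - 90 U - 90 o$)
$C = -11301$ ($C = -52 - 11249 = -11301$)
$\frac{34301}{C} + \frac{K{\left(-5,202 \right)}}{-4766} = \frac{34301}{-11301} + \frac{3 - 18180 - -450}{-4766} = 34301 \left(- \frac{1}{11301}\right) + \left(3 - 18180 + 450\right) \left(- \frac{1}{4766}\right) = - \frac{34301}{11301} - - \frac{17727}{4766} = - \frac{34301}{11301} + \frac{17727}{4766} = \frac{36854261}{53860566}$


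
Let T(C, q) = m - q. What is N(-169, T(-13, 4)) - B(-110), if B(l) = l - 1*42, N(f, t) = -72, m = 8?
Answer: 80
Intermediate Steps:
T(C, q) = 8 - q
B(l) = -42 + l (B(l) = l - 42 = -42 + l)
N(-169, T(-13, 4)) - B(-110) = -72 - (-42 - 110) = -72 - 1*(-152) = -72 + 152 = 80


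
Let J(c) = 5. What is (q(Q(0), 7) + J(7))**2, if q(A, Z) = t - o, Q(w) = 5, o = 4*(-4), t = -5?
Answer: 256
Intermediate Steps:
o = -16
q(A, Z) = 11 (q(A, Z) = -5 - 1*(-16) = -5 + 16 = 11)
(q(Q(0), 7) + J(7))**2 = (11 + 5)**2 = 16**2 = 256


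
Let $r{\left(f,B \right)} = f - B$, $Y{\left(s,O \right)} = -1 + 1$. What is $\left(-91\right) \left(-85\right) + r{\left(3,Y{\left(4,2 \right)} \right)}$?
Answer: $7738$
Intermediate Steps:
$Y{\left(s,O \right)} = 0$
$\left(-91\right) \left(-85\right) + r{\left(3,Y{\left(4,2 \right)} \right)} = \left(-91\right) \left(-85\right) + \left(3 - 0\right) = 7735 + \left(3 + 0\right) = 7735 + 3 = 7738$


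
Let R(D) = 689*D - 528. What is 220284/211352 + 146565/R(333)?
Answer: 233913207/139024066 ≈ 1.6825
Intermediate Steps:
R(D) = -528 + 689*D
220284/211352 + 146565/R(333) = 220284/211352 + 146565/(-528 + 689*333) = 220284*(1/211352) + 146565/(-528 + 229437) = 1899/1822 + 146565/228909 = 1899/1822 + 146565*(1/228909) = 1899/1822 + 48855/76303 = 233913207/139024066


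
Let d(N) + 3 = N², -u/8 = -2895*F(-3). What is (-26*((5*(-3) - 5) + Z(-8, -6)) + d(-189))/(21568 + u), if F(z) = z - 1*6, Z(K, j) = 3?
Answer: -4520/23359 ≈ -0.19350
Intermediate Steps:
F(z) = -6 + z (F(z) = z - 6 = -6 + z)
u = -208440 (u = -(-23160)*(-6 - 3) = -(-23160)*(-9) = -8*26055 = -208440)
d(N) = -3 + N²
(-26*((5*(-3) - 5) + Z(-8, -6)) + d(-189))/(21568 + u) = (-26*((5*(-3) - 5) + 3) + (-3 + (-189)²))/(21568 - 208440) = (-26*((-15 - 5) + 3) + (-3 + 35721))/(-186872) = (-26*(-20 + 3) + 35718)*(-1/186872) = (-26*(-17) + 35718)*(-1/186872) = (442 + 35718)*(-1/186872) = 36160*(-1/186872) = -4520/23359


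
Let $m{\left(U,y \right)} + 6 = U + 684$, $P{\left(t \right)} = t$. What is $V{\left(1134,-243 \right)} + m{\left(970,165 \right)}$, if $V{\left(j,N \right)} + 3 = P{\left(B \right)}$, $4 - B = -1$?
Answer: $1650$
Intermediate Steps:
$B = 5$ ($B = 4 - -1 = 4 + 1 = 5$)
$V{\left(j,N \right)} = 2$ ($V{\left(j,N \right)} = -3 + 5 = 2$)
$m{\left(U,y \right)} = 678 + U$ ($m{\left(U,y \right)} = -6 + \left(U + 684\right) = -6 + \left(684 + U\right) = 678 + U$)
$V{\left(1134,-243 \right)} + m{\left(970,165 \right)} = 2 + \left(678 + 970\right) = 2 + 1648 = 1650$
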